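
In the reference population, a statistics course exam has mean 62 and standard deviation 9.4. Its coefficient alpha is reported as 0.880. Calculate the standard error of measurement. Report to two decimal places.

3.26

SEM = SD · √(1 − ρ) = 9.4 × √0.120 = 9.4 × 0.3464 = 3.256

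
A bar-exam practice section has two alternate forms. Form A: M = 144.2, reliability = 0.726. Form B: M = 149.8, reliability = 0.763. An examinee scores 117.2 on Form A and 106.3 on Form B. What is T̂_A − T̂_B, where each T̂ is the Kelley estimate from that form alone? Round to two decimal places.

T̂_A = 0.726(117.2) + 0.274(144.2) = 124.5980
T̂_B = 0.763(106.3) + 0.237(149.8) = 116.6095
T̂_A − T̂_B = 7.9885

7.99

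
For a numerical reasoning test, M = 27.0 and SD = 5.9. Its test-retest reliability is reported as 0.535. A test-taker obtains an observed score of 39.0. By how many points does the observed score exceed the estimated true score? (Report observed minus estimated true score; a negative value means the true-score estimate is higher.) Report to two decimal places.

5.58

Kelley's formula gives T̂ = 0.535·39.0 + 0.465·27.0 = 20.8650 + 12.5550 = 33.4200.
X − T̂ = 39.0 − 33.420 = 5.580 → 5.58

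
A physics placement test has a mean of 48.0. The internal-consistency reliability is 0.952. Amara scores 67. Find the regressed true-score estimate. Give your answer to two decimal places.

T̂ = ρX + (1 − ρ)μ
  = 0.952 × 67 + 0.048 × 48.0
  = 63.784 + 2.3040
  = 66.088
  ≈ 66.09

66.09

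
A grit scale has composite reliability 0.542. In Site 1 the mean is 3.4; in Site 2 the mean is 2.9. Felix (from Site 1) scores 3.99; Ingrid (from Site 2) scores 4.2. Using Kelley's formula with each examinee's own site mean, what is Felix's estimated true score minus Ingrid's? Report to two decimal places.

T̂_Felix = 0.542(3.99) + 0.458(3.4) = 3.7198
T̂_Ingrid = 0.542(4.2) + 0.458(2.9) = 3.6046
Difference = 3.7198 − 3.6046 = 0.1152

0.12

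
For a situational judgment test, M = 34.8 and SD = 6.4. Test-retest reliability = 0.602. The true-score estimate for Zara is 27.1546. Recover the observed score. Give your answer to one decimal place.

22.1

T̂ = ρX + (1 − ρ)μ  ⇒  X = (T̂ − (1 − ρ)μ) / ρ
X = (27.1546 − 0.398 × 34.8) / 0.602 = (27.1546 − 13.8504) / 0.602 = 13.3042 / 0.602 = 22.100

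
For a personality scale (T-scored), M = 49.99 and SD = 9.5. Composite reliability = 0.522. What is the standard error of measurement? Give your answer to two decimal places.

6.57

SEM = SD · √(1 − ρ) = 9.5 × √0.478 = 9.5 × 0.6914 = 6.568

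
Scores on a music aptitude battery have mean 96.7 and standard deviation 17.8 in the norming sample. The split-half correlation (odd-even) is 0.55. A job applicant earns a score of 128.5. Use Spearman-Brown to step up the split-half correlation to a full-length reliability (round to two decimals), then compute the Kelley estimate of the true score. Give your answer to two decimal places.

Spearman-Brown: ρ = 2r/(1 + r) = 2(0.55)/(1 + 0.55) = 1.100/1.55 = 0.7097 → 0.71
Kelley's formula gives T̂ = 0.71·128.5 + 0.29·96.7 = 91.235 + 28.043 = 119.278.

119.28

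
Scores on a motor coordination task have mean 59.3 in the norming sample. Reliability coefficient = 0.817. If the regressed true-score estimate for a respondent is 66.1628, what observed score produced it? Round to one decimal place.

67.7

T̂ = ρX + (1 − ρ)μ  ⇒  X = (T̂ − (1 − ρ)μ) / ρ
X = (66.1628 − 0.183 × 59.3) / 0.817 = (66.1628 − 10.8519) / 0.817 = 55.3109 / 0.817 = 67.700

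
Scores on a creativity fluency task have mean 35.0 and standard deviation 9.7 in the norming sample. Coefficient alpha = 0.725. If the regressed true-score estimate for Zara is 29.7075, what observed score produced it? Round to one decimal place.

27.7

T̂ = ρX + (1 − ρ)μ  ⇒  X = (T̂ − (1 − ρ)μ) / ρ
X = (29.7075 − 0.275 × 35.0) / 0.725 = (29.7075 − 9.6250) / 0.725 = 20.0825 / 0.725 = 27.700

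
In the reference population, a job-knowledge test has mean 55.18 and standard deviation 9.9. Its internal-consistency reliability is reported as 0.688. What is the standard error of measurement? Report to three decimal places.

5.530

SEM = SD · √(1 − ρ) = 9.9 × √0.312 = 9.9 × 0.5586 = 5.5298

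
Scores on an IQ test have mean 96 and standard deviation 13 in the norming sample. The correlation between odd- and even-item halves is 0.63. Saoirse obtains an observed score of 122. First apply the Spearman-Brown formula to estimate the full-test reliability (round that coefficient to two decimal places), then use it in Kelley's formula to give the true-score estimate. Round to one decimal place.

Spearman-Brown: ρ = 2r/(1 + r) = 2(0.63)/(1 + 0.63) = 1.260/1.63 = 0.7730 → 0.77
Regress the observed score toward the mean by the unreliability: T̂ = 0.77·122 + 0.23·96 = 93.94 + 22.08 = 116.02.

116.0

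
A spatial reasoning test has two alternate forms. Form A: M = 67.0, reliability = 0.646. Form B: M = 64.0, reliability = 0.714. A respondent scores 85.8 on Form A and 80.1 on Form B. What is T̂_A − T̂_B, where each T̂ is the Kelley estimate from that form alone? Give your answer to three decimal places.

3.649

T̂_A = 0.646(85.8) + 0.354(67.0) = 79.14480
T̂_B = 0.714(80.1) + 0.286(64.0) = 75.49540
T̂_A − T̂_B = 3.64940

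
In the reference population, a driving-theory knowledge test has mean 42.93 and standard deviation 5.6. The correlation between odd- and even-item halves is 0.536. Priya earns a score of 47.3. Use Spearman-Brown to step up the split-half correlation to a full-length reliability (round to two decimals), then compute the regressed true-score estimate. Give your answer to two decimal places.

45.99

Spearman-Brown: ρ = 2r/(1 + r) = 2(0.536)/(1 + 0.536) = 1.0720/1.536 = 0.6979 → 0.70
T̂ = 0.70(47.3) + 0.30(42.93) = 33.110 + 12.8790 = 45.989 → 45.99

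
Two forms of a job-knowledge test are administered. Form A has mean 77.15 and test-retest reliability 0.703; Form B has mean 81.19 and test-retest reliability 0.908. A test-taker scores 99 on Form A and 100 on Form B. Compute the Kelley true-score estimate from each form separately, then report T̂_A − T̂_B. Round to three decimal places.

T̂_A = 0.703(99) + 0.297(77.15) = 92.51055
T̂_B = 0.908(100) + 0.092(81.19) = 98.26948
T̂_A − T̂_B = -5.75893

-5.759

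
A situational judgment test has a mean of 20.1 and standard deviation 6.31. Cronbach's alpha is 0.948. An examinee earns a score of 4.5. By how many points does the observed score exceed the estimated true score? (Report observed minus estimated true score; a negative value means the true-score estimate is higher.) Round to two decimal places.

Regress the observed score toward the mean by the unreliability: T̂ = 0.948·4.5 + 0.052·20.1 = 4.2660 + 1.0452 = 5.3112.
X − T̂ = 4.5 − 5.311 = -0.811 → -0.81

-0.81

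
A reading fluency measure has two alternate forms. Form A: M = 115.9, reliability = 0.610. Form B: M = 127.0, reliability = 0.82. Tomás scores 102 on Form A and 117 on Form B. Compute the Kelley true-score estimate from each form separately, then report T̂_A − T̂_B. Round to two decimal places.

T̂_A = 0.610(102) + 0.390(115.9) = 107.4210
T̂_B = 0.82(117) + 0.18(127.0) = 118.8000
T̂_A − T̂_B = -11.3790

-11.38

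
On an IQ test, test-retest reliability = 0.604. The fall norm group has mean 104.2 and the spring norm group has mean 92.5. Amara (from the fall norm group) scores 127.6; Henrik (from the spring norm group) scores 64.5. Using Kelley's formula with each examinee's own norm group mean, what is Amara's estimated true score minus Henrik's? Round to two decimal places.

42.75

T̂_Amara = 0.604(127.6) + 0.396(104.2) = 118.3336
T̂_Henrik = 0.604(64.5) + 0.396(92.5) = 75.5880
Difference = 118.3336 − 75.5880 = 42.7456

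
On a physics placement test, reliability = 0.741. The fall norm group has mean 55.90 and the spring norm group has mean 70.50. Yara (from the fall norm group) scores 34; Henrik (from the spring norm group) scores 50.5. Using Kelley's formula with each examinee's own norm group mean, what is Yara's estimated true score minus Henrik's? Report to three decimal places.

-16.008

T̂_Yara = 0.741(34) + 0.259(55.90) = 39.67210
T̂_Henrik = 0.741(50.5) + 0.259(70.50) = 55.68000
Difference = 39.67210 − 55.68000 = -16.00790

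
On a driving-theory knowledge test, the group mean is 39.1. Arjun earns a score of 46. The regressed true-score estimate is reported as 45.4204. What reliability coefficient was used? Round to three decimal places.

0.916

T̂ = ρX + (1 − ρ)μ  ⇒  T̂ − μ = ρ(X − μ)
ρ = (T̂ − μ)/(X − μ) = (45.4204 − 39.1) / (46 − 39.1) = 6.3204 / 6.9 = 0.91600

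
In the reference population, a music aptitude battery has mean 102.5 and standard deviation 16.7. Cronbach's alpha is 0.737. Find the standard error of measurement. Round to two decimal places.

8.56

SEM = SD · √(1 − ρ) = 16.7 × √0.263 = 16.7 × 0.5128 = 8.564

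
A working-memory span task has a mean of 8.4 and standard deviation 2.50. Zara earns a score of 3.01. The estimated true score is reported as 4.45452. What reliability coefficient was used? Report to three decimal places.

T̂ = ρX + (1 − ρ)μ  ⇒  T̂ − μ = ρ(X − μ)
ρ = (T̂ − μ)/(X − μ) = (4.45452 − 8.4) / (3.01 − 8.4) = -3.94548 / -5.39 = 0.73200

0.732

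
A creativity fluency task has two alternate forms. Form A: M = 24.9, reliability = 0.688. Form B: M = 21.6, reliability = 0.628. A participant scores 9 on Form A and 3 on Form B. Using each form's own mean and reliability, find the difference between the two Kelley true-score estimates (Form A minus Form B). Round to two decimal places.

T̂_A = 0.688(9) + 0.312(24.9) = 13.9608
T̂_B = 0.628(3) + 0.372(21.6) = 9.9192
T̂_A − T̂_B = 4.0416

4.04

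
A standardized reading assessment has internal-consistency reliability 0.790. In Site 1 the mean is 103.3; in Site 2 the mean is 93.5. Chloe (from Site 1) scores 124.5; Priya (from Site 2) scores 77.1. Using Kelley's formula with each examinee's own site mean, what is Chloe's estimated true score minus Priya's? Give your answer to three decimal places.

39.504

T̂_Chloe = 0.790(124.5) + 0.210(103.3) = 120.04800
T̂_Priya = 0.790(77.1) + 0.210(93.5) = 80.54400
Difference = 120.04800 − 80.54400 = 39.50400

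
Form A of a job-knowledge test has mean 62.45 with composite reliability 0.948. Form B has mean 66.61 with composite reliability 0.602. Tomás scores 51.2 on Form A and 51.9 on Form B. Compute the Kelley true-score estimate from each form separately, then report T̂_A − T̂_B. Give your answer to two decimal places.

T̂_A = 0.948(51.2) + 0.052(62.45) = 51.7850
T̂_B = 0.602(51.9) + 0.398(66.61) = 57.7546
T̂_A − T̂_B = -5.9696

-5.97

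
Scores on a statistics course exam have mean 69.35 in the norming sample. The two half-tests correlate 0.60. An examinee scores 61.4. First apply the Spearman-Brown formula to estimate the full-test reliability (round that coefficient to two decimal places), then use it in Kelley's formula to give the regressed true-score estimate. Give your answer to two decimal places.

Spearman-Brown: ρ = 2r/(1 + r) = 2(0.60)/(1 + 0.60) = 1.200/1.60 = 0.7500 → 0.75
T̂ = ρX + (1 − ρ)μ
  = 0.75 × 61.4 + 0.25 × 69.35
  = 46.050 + 17.3375
  = 63.387
  ≈ 63.39

63.39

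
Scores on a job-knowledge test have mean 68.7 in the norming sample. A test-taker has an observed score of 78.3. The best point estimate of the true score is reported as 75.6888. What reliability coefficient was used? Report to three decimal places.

0.728

T̂ = ρX + (1 − ρ)μ  ⇒  T̂ − μ = ρ(X − μ)
ρ = (T̂ − μ)/(X − μ) = (75.6888 − 68.7) / (78.3 − 68.7) = 6.9888 / 9.6 = 0.72800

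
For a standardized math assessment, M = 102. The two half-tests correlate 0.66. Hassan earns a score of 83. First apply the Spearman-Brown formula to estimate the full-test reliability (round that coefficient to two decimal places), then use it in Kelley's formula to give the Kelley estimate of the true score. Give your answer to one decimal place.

Spearman-Brown: ρ = 2r/(1 + r) = 2(0.66)/(1 + 0.66) = 1.320/1.66 = 0.7952 → 0.80
Weight the observed score by reliability and the mean by (1 − reliability): T̂ = 0.80·83 + 0.20·102 = 66.40 + 20.40 = 86.80.

86.8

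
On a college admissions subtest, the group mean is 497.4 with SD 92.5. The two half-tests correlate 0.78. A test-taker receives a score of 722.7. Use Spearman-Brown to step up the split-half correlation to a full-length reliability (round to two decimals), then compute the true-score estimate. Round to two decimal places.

695.66

Spearman-Brown: ρ = 2r/(1 + r) = 2(0.78)/(1 + 0.78) = 1.560/1.78 = 0.8764 → 0.88
T̂ = 0.88(722.7) + 0.12(497.4) = 635.976 + 59.688 = 695.664 → 695.66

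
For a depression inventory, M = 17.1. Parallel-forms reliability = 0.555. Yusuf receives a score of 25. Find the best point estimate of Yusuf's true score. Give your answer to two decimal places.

T̂ = 0.555(25) + 0.445(17.1) = 13.875 + 7.6095 = 21.485 → 21.48

21.48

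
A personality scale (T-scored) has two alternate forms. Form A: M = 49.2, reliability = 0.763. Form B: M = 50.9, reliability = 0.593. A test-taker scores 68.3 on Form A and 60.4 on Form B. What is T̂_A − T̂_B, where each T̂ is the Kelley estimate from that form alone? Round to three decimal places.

T̂_A = 0.763(68.3) + 0.237(49.2) = 63.77330
T̂_B = 0.593(60.4) + 0.407(50.9) = 56.53350
T̂_A − T̂_B = 7.23980

7.240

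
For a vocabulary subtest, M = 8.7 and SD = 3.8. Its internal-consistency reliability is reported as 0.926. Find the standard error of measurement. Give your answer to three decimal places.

1.034

SEM = SD · √(1 − ρ) = 3.8 × √0.074 = 3.8 × 0.2720 = 1.0337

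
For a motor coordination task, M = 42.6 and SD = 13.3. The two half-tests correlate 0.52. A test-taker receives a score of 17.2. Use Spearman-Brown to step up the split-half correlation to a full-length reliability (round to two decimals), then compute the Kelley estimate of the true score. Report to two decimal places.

25.33

Spearman-Brown: ρ = 2r/(1 + r) = 2(0.52)/(1 + 0.52) = 1.040/1.52 = 0.6842 → 0.68
Regress the observed score toward the mean by the unreliability: T̂ = 0.68·17.2 + 0.32·42.6 = 11.696 + 13.632 = 25.328.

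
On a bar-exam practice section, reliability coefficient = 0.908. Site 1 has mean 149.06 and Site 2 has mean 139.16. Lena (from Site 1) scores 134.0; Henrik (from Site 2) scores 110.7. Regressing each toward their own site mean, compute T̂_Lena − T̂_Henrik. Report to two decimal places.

T̂_Lena = 0.908(134.0) + 0.092(149.06) = 135.3855
T̂_Henrik = 0.908(110.7) + 0.092(139.16) = 113.3183
Difference = 135.3855 − 113.3183 = 22.0672

22.07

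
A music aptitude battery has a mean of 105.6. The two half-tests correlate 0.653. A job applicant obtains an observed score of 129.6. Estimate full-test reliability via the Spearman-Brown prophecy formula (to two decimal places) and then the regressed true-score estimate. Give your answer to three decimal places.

124.560

Spearman-Brown: ρ = 2r/(1 + r) = 2(0.653)/(1 + 0.653) = 1.3060/1.653 = 0.7901 → 0.79
Weight the observed score by reliability and the mean by (1 − reliability): T̂ = 0.79·129.6 + 0.21·105.6 = 102.384 + 22.176 = 124.5600.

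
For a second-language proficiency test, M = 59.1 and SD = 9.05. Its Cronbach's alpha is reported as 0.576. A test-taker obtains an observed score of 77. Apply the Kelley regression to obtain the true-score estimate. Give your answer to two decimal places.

69.41

Regress the observed score toward the mean by the unreliability: T̂ = 0.576·77 + 0.424·59.1 = 44.352 + 25.0584 = 69.410.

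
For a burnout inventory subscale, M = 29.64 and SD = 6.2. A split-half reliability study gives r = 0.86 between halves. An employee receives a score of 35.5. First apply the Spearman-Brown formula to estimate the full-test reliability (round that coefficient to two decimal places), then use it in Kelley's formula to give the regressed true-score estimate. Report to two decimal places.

Spearman-Brown: ρ = 2r/(1 + r) = 2(0.86)/(1 + 0.86) = 1.720/1.86 = 0.9247 → 0.92
T̂ = ρX + (1 − ρ)μ
  = 0.92 × 35.5 + 0.08 × 29.64
  = 32.660 + 2.3712
  = 35.031
  ≈ 35.03

35.03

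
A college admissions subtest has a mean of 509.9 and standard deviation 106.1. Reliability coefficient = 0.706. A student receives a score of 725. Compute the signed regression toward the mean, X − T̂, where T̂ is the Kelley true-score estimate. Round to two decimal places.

63.24

Regress the observed score toward the mean by the unreliability: T̂ = 0.706·725 + 0.294·509.9 = 511.850 + 149.9106 = 661.7606.
X − T̂ = 725 − 661.761 = 63.239 → 63.24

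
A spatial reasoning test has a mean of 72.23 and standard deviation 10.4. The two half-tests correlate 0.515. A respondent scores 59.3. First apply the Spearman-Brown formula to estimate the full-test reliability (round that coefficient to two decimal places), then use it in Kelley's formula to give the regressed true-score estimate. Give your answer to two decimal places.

Spearman-Brown: ρ = 2r/(1 + r) = 2(0.515)/(1 + 0.515) = 1.0300/1.515 = 0.6799 → 0.68
Weight the observed score by reliability and the mean by (1 − reliability): T̂ = 0.68·59.3 + 0.32·72.23 = 40.324 + 23.1136 = 63.438.

63.44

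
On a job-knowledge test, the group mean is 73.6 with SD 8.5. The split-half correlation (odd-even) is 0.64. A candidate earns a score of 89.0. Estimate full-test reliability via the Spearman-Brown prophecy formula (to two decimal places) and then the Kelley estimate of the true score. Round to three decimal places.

Spearman-Brown: ρ = 2r/(1 + r) = 2(0.64)/(1 + 0.64) = 1.280/1.64 = 0.7805 → 0.78
T̂ = ρX + (1 − ρ)μ
  = 0.78 × 89.0 + 0.22 × 73.6
  = 69.420 + 16.192
  = 85.6120
  ≈ 85.612

85.612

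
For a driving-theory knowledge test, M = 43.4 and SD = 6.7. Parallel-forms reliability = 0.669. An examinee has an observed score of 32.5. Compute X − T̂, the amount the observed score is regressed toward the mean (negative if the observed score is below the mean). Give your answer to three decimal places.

-3.608

T̂ = 0.669(32.5) + 0.331(43.4) = 21.7425 + 14.3654 = 36.10790 → 36.1079
X − T̂ = 32.5 − 36.1079 = -3.6079 → -3.608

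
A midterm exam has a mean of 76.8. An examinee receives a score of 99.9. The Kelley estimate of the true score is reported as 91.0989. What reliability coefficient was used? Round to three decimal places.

T̂ = ρX + (1 − ρ)μ  ⇒  T̂ − μ = ρ(X − μ)
ρ = (T̂ − μ)/(X − μ) = (91.0989 − 76.8) / (99.9 − 76.8) = 14.2989 / 23.1 = 0.61900

0.619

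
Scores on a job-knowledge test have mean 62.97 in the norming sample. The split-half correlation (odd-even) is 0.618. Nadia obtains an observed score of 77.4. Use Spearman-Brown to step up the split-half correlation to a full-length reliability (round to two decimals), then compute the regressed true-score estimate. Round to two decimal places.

Spearman-Brown: ρ = 2r/(1 + r) = 2(0.618)/(1 + 0.618) = 1.2360/1.618 = 0.7639 → 0.76
Kelley's formula gives T̂ = 0.76·77.4 + 0.24·62.97 = 58.824 + 15.1128 = 73.937.

73.94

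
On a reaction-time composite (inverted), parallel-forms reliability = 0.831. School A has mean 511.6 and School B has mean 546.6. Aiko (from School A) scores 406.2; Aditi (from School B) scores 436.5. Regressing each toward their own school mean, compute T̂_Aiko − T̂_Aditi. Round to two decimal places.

T̂_Aiko = 0.831(406.2) + 0.169(511.6) = 424.0126
T̂_Aditi = 0.831(436.5) + 0.169(546.6) = 455.1069
Difference = 424.0126 − 455.1069 = -31.0943

-31.09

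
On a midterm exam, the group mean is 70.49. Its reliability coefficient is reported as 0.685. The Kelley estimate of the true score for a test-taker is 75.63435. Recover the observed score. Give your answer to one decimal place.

78.0

T̂ = ρX + (1 − ρ)μ  ⇒  X = (T̂ − (1 − ρ)μ) / ρ
X = (75.63435 − 0.315 × 70.49) / 0.685 = (75.63435 − 22.20435) / 0.685 = 53.43000 / 0.685 = 78.000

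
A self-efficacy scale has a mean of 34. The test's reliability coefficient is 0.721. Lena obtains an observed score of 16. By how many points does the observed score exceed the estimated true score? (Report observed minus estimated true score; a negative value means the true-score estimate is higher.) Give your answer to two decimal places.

-5.02

T̂ = 0.721(16) + 0.279(34) = 11.536 + 9.486 = 21.0220 → 21.022
X − T̂ = 16 − 21.022 = -5.022 → -5.02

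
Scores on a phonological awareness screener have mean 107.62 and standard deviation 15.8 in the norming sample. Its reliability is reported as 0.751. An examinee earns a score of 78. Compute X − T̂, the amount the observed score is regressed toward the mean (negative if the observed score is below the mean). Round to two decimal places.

-7.38

Weight the observed score by reliability and the mean by (1 − reliability): T̂ = 0.751·78 + 0.249·107.62 = 58.578 + 26.79738 = 85.3754.
X − T̂ = 78 − 85.375 = -7.375 → -7.38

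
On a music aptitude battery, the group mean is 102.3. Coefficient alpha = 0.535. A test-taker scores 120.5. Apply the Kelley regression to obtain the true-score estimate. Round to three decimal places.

112.037

Regress the observed score toward the mean by the unreliability: T̂ = 0.535·120.5 + 0.465·102.3 = 64.4675 + 47.5695 = 112.0370.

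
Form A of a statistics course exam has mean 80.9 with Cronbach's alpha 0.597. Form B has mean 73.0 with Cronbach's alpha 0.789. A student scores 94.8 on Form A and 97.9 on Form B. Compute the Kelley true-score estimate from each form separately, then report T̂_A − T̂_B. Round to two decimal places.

T̂_A = 0.597(94.8) + 0.403(80.9) = 89.1983
T̂_B = 0.789(97.9) + 0.211(73.0) = 92.6461
T̂_A − T̂_B = -3.4478

-3.45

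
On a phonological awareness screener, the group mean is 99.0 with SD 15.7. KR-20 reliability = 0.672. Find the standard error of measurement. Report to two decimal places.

SEM = SD · √(1 − ρ) = 15.7 × √0.328 = 15.7 × 0.5727 = 8.992

8.99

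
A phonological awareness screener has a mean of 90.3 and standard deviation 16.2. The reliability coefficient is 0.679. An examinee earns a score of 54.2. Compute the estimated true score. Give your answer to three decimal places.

65.788

T̂ = 0.679(54.2) + 0.321(90.3) = 36.8018 + 28.9863 = 65.7881 → 65.788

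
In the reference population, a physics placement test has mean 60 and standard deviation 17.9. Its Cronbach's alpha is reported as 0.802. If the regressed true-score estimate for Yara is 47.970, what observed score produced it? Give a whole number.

45

T̂ = ρX + (1 − ρ)μ  ⇒  X = (T̂ − (1 − ρ)μ) / ρ
X = (47.970 − 0.198 × 60) / 0.802 = (47.970 − 11.880) / 0.802 = 36.090 / 0.802 = 45.00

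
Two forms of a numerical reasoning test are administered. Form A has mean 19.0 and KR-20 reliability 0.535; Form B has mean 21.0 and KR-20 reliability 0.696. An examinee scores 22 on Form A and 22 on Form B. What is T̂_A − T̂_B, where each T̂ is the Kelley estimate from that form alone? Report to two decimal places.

-1.09

T̂_A = 0.535(22) + 0.465(19.0) = 20.6050
T̂_B = 0.696(22) + 0.304(21.0) = 21.6960
T̂_A − T̂_B = -1.0910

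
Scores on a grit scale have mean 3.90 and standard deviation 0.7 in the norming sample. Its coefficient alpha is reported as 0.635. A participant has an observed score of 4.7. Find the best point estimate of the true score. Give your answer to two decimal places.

T̂ = 0.635(4.7) + 0.365(3.90) = 2.9845 + 1.42350 = 4.408 → 4.41

4.41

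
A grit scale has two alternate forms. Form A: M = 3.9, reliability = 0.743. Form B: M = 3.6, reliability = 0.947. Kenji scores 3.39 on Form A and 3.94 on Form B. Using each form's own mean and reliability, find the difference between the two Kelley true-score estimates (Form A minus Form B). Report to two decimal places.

-0.40

T̂_A = 0.743(3.39) + 0.257(3.9) = 3.5211
T̂_B = 0.947(3.94) + 0.053(3.6) = 3.9220
T̂_A − T̂_B = -0.4009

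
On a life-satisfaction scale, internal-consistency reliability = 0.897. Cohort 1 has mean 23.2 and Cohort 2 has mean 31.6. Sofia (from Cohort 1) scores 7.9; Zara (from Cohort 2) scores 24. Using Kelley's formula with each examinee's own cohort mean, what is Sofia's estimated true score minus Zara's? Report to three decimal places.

-15.307

T̂_Sofia = 0.897(7.9) + 0.103(23.2) = 9.47590
T̂_Zara = 0.897(24) + 0.103(31.6) = 24.78280
Difference = 9.47590 − 24.78280 = -15.30690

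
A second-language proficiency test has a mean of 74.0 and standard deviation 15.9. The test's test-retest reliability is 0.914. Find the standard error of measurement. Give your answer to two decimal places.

4.66

SEM = SD · √(1 − ρ) = 15.9 × √0.086 = 15.9 × 0.2933 = 4.663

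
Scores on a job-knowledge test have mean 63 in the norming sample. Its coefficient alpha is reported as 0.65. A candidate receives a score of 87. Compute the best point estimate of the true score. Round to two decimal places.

Regress the observed score toward the mean by the unreliability: T̂ = 0.65·87 + 0.35·63 = 56.55 + 22.05 = 78.600.

78.60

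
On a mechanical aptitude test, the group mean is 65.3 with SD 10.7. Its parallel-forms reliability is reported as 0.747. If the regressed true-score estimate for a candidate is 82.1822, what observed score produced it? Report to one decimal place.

87.9

T̂ = ρX + (1 − ρ)μ  ⇒  X = (T̂ − (1 − ρ)μ) / ρ
X = (82.1822 − 0.253 × 65.3) / 0.747 = (82.1822 − 16.5209) / 0.747 = 65.6613 / 0.747 = 87.900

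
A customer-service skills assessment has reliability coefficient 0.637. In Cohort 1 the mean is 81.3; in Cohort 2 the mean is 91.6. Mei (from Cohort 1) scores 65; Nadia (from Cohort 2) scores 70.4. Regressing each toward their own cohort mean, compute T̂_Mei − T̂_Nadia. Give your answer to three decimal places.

T̂_Mei = 0.637(65) + 0.363(81.3) = 70.91690
T̂_Nadia = 0.637(70.4) + 0.363(91.6) = 78.09560
Difference = 70.91690 − 78.09560 = -7.17870

-7.179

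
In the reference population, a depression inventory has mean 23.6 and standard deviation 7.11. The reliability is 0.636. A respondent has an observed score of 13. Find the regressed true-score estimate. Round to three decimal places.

16.858

Regress the observed score toward the mean by the unreliability: T̂ = 0.636·13 + 0.364·23.6 = 8.268 + 8.5904 = 16.8584.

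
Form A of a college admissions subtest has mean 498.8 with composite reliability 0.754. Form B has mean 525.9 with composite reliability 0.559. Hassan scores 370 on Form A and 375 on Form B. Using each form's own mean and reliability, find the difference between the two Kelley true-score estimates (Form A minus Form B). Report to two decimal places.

-39.86

T̂_A = 0.754(370) + 0.246(498.8) = 401.6848
T̂_B = 0.559(375) + 0.441(525.9) = 441.5469
T̂_A − T̂_B = -39.8621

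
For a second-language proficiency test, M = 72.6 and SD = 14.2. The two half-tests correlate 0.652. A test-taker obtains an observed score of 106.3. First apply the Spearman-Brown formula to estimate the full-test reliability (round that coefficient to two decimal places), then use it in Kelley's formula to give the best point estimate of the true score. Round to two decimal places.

Spearman-Brown: ρ = 2r/(1 + r) = 2(0.652)/(1 + 0.652) = 1.3040/1.652 = 0.7893 → 0.79
T̂ = 0.79(106.3) + 0.21(72.6) = 83.977 + 15.246 = 99.223 → 99.22

99.22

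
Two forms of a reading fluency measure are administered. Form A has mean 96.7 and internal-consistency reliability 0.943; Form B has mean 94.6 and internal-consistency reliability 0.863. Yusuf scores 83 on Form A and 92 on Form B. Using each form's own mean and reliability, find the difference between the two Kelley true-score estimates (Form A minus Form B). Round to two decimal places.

-8.58

T̂_A = 0.943(83) + 0.057(96.7) = 83.7809
T̂_B = 0.863(92) + 0.137(94.6) = 92.3562
T̂_A − T̂_B = -8.5753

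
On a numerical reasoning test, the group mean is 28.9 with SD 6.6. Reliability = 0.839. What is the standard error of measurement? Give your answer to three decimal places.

SEM = SD · √(1 − ρ) = 6.6 × √0.161 = 6.6 × 0.4012 = 2.6482

2.648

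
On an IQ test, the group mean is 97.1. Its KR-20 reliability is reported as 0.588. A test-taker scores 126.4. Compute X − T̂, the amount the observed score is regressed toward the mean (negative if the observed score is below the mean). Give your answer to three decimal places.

T̂ = 0.588(126.4) + 0.412(97.1) = 74.3232 + 40.0052 = 114.32840 → 114.3284
X − T̂ = 126.4 − 114.3284 = 12.0716 → 12.072

12.072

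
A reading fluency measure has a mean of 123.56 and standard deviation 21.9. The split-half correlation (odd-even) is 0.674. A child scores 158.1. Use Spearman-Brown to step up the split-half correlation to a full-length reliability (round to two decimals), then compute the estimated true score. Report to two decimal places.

151.54

Spearman-Brown: ρ = 2r/(1 + r) = 2(0.674)/(1 + 0.674) = 1.3480/1.674 = 0.8053 → 0.81
T̂ = ρX + (1 − ρ)μ
  = 0.81 × 158.1 + 0.19 × 123.56
  = 128.061 + 23.4764
  = 151.537
  ≈ 151.54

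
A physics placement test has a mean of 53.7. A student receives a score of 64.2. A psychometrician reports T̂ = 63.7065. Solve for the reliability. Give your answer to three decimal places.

T̂ = ρX + (1 − ρ)μ  ⇒  T̂ − μ = ρ(X − μ)
ρ = (T̂ − μ)/(X − μ) = (63.7065 − 53.7) / (64.2 − 53.7) = 10.0065 / 10.5 = 0.95300

0.953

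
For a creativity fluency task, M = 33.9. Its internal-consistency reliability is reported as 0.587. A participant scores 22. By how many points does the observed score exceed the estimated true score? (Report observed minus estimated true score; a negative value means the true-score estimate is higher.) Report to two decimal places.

T̂ = ρX + (1 − ρ)μ
  = 0.587 × 22 + 0.413 × 33.9
  = 12.914 + 14.0007
  = 26.9147
  ≈ 26.915
X − T̂ = 22 − 26.915 = -4.915 → -4.91

-4.91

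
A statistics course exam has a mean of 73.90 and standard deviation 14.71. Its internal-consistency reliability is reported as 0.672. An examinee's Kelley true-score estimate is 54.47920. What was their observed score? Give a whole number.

45

T̂ = ρX + (1 − ρ)μ  ⇒  X = (T̂ − (1 − ρ)μ) / ρ
X = (54.47920 − 0.328 × 73.90) / 0.672 = (54.47920 − 24.23920) / 0.672 = 30.24000 / 0.672 = 45.00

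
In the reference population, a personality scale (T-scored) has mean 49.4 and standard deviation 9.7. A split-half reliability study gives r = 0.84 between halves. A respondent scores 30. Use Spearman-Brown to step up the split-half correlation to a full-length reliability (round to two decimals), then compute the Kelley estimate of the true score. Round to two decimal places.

Spearman-Brown: ρ = 2r/(1 + r) = 2(0.84)/(1 + 0.84) = 1.680/1.84 = 0.9130 → 0.91
T̂ = ρX + (1 − ρ)μ
  = 0.91 × 30 + 0.09 × 49.4
  = 27.30 + 4.446
  = 31.746
  ≈ 31.75

31.75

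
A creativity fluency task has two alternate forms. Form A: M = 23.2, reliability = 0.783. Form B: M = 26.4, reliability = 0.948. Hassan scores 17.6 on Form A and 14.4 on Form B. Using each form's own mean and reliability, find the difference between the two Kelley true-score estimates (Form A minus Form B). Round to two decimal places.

3.79

T̂_A = 0.783(17.6) + 0.217(23.2) = 18.8152
T̂_B = 0.948(14.4) + 0.052(26.4) = 15.0240
T̂_A − T̂_B = 3.7912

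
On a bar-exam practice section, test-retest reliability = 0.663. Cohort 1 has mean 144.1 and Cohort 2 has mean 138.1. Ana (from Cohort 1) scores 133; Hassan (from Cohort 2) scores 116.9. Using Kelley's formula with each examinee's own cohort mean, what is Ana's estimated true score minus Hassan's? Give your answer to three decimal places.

T̂_Ana = 0.663(133) + 0.337(144.1) = 136.74070
T̂_Hassan = 0.663(116.9) + 0.337(138.1) = 124.04440
Difference = 136.74070 − 124.04440 = 12.69630

12.696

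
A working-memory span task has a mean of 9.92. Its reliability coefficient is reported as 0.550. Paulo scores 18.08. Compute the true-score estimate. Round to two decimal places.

14.41

Weight the observed score by reliability and the mean by (1 − reliability): T̂ = 0.550·18.08 + 0.450·9.92 = 9.94400 + 4.46400 = 14.408.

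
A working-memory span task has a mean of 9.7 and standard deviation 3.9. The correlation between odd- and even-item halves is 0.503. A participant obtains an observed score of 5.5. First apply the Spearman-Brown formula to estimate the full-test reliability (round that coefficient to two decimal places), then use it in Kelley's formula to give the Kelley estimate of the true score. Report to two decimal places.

Spearman-Brown: ρ = 2r/(1 + r) = 2(0.503)/(1 + 0.503) = 1.0060/1.503 = 0.6693 → 0.67
T̂ = 0.67(5.5) + 0.33(9.7) = 3.685 + 3.201 = 6.886 → 6.89

6.89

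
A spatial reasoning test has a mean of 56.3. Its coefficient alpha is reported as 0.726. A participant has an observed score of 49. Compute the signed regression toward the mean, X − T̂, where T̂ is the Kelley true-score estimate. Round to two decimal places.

T̂ = 0.726(49) + 0.274(56.3) = 35.574 + 15.4262 = 51.0002 → 51.000
X − T̂ = 49 − 51.000 = -2.000 → -2.00

-2.00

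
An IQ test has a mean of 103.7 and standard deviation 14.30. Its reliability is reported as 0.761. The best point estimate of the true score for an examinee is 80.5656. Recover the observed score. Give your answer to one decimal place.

73.3

T̂ = ρX + (1 − ρ)μ  ⇒  X = (T̂ − (1 − ρ)μ) / ρ
X = (80.5656 − 0.239 × 103.7) / 0.761 = (80.5656 − 24.7843) / 0.761 = 55.7813 / 0.761 = 73.300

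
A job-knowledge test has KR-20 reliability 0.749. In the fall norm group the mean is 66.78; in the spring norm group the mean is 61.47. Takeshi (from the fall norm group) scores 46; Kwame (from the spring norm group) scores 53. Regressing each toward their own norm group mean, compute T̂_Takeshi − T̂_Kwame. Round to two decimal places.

T̂_Takeshi = 0.749(46) + 0.251(66.78) = 51.2158
T̂_Kwame = 0.749(53) + 0.251(61.47) = 55.1260
Difference = 51.2158 − 55.1260 = -3.9102

-3.91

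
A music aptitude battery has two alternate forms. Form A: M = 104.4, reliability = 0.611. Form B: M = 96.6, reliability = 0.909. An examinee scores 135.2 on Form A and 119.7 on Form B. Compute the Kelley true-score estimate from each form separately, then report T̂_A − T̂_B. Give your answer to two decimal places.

T̂_A = 0.611(135.2) + 0.389(104.4) = 123.2188
T̂_B = 0.909(119.7) + 0.091(96.6) = 117.5979
T̂_A − T̂_B = 5.6209

5.62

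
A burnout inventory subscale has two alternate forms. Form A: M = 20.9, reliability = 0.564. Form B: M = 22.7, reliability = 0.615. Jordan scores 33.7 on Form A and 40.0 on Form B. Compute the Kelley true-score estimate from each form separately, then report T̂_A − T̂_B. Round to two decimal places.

-5.22

T̂_A = 0.564(33.7) + 0.436(20.9) = 28.1192
T̂_B = 0.615(40.0) + 0.385(22.7) = 33.3395
T̂_A − T̂_B = -5.2203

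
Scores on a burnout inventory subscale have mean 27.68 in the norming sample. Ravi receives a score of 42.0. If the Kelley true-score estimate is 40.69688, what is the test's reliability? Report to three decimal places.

T̂ = ρX + (1 − ρ)μ  ⇒  T̂ − μ = ρ(X − μ)
ρ = (T̂ − μ)/(X − μ) = (40.69688 − 27.68) / (42.0 − 27.68) = 13.01688 / 14.32 = 0.90900

0.909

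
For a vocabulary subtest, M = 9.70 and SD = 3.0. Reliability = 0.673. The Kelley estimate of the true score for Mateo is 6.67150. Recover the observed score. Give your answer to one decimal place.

T̂ = ρX + (1 − ρ)μ  ⇒  X = (T̂ − (1 − ρ)μ) / ρ
X = (6.67150 − 0.327 × 9.70) / 0.673 = (6.67150 − 3.17190) / 0.673 = 3.49960 / 0.673 = 5.200

5.2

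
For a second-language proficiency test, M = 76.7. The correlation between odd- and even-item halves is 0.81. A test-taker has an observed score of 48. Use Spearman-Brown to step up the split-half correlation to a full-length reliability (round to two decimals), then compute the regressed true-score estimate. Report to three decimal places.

50.870

Spearman-Brown: ρ = 2r/(1 + r) = 2(0.81)/(1 + 0.81) = 1.620/1.81 = 0.8950 → 0.90
Kelley's formula gives T̂ = 0.90·48 + 0.10·76.7 = 43.20 + 7.670 = 50.8700.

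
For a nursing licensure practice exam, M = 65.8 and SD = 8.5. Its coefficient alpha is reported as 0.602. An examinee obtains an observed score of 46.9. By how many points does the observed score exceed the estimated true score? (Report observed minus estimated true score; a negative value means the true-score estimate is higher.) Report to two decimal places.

-7.52

T̂ = 0.602(46.9) + 0.398(65.8) = 28.2338 + 26.1884 = 54.4222 → 54.422
X − T̂ = 46.9 − 54.422 = -7.522 → -7.52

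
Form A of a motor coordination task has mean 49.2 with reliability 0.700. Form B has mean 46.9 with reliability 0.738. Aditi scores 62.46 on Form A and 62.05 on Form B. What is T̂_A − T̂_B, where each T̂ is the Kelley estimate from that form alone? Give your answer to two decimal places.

0.40

T̂_A = 0.700(62.46) + 0.300(49.2) = 58.4820
T̂_B = 0.738(62.05) + 0.262(46.9) = 58.0807
T̂_A − T̂_B = 0.4013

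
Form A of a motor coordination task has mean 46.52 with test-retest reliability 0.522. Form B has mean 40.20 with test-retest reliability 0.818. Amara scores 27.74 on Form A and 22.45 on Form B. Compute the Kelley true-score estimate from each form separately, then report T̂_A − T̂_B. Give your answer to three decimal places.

11.036

T̂_A = 0.522(27.74) + 0.478(46.52) = 36.71684
T̂_B = 0.818(22.45) + 0.182(40.20) = 25.68050
T̂_A − T̂_B = 11.03634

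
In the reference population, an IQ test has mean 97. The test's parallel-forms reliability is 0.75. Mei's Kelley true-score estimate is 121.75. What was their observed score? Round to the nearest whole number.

130

T̂ = ρX + (1 − ρ)μ  ⇒  X = (T̂ − (1 − ρ)μ) / ρ
X = (121.75 − 0.25 × 97) / 0.75 = (121.75 − 24.25) / 0.75 = 97.50 / 0.75 = 130.00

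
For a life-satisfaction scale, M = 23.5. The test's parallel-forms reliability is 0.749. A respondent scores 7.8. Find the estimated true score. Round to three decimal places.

11.741

Regress the observed score toward the mean by the unreliability: T̂ = 0.749·7.8 + 0.251·23.5 = 5.8422 + 5.8985 = 11.7407.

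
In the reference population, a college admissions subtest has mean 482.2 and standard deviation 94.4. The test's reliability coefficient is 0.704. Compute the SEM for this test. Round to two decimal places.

SEM = SD · √(1 − ρ) = 94.4 × √0.296 = 94.4 × 0.5441 = 51.359

51.36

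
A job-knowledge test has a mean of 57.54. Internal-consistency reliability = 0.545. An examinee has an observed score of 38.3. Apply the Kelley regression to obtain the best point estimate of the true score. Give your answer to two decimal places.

Weight the observed score by reliability and the mean by (1 − reliability): T̂ = 0.545·38.3 + 0.455·57.54 = 20.8735 + 26.18070 = 47.054.

47.05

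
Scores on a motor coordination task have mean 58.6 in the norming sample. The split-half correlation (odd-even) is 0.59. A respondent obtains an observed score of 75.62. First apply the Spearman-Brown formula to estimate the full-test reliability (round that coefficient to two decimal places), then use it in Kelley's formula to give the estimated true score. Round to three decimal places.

71.195

Spearman-Brown: ρ = 2r/(1 + r) = 2(0.59)/(1 + 0.59) = 1.180/1.59 = 0.7421 → 0.74
T̂ = ρX + (1 − ρ)μ
  = 0.74 × 75.62 + 0.26 × 58.6
  = 55.9588 + 15.236
  = 71.1948
  ≈ 71.195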